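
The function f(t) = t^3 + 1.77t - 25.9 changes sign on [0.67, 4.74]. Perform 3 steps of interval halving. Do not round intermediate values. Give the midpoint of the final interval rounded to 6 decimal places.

f(0.670000) = -24.413337, f(4.740000) = 88.986224 (opposite signs)
step 1: m = 2.705000, f(m) = -1.319597 < 0 → root in [2.705000, 4.740000]
step 2: m = 3.722500, f(m) = 32.271531 > 0 → root in [2.705000, 3.722500]
step 3: m = 3.213750, f(m) = 12.980555 > 0 → root in [2.705000, 3.213750]
Midpoint of [2.705000, 3.213750] = 2.959375

2.959375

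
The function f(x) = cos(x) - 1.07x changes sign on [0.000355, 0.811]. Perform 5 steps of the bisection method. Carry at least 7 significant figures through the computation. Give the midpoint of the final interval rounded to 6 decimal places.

0.697003

f(0.000355) = 0.999620, f(0.811000) = -0.178996 (opposite signs)
step 1: m = 0.405678, f(m) = 0.484760 > 0 → root in [0.405678, 0.811000]
step 2: m = 0.608339, f(m) = 0.169676 > 0 → root in [0.608339, 0.811000]
step 3: m = 0.709669, f(m) = -0.000769 < 0 → root in [0.608339, 0.709669]
step 4: m = 0.659004, f(m) = 0.085468 > 0 → root in [0.659004, 0.709669]
step 5: m = 0.684337, f(m) = 0.042598 > 0 → root in [0.684337, 0.709669]
Midpoint of [0.684337, 0.709669] = 0.697003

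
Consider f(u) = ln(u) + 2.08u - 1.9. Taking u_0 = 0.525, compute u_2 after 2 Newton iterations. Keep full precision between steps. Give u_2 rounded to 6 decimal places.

0.941598

f'(u) = 1/u + 2.08
u_0 = 0.525000: f = -1.452357, f' = 3.984762 → u_1 = 0.525000 - (-1.452357)/(3.984762) = 0.889478
u_1 = 0.889478: f = -0.167007, f' = 3.204255 → u_2 = 0.889478 - (-0.167007)/(3.204255) = 0.941598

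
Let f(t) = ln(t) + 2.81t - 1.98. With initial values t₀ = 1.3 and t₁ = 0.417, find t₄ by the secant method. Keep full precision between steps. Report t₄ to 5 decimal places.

Secant update: t_(k+1) = t_k − f(t_k)·(t_k − t_(k-1))/(f(t_k) − f(t_(k-1))).
f(t_0) = 1.935364, f(t_1) = -1.682899
t_2 = 0.417000 - (-1.682899)·(0.417000 - 1.300000)/(-1.682899 - (1.935364)) = 0.827694; f(t_2) = 0.156709
t_3 = 0.827694 - (0.156709)·(0.827694 - 0.417000)/(0.156709 - (-1.682899)) = 0.792709; f(t_3) = 0.015212
t_4 = 0.792709 - (0.015212)·(0.792709 - 0.827694)/(0.015212 - (0.156709)) = 0.788948; f(t_4) = -0.000113

0.78895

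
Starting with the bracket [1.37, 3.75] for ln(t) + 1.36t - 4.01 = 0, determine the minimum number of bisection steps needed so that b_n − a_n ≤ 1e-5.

18

Initial width b − a = 3.75 − 1.37 = 2.380000.
After n steps the width is (b−a)/2^n; need (b−a)/2^n ≤ 1e-5.
So n ≥ log₂(2.380000/1e-5) = log₂(238000.0000) ≈ 17.8606.
Hence n = 18.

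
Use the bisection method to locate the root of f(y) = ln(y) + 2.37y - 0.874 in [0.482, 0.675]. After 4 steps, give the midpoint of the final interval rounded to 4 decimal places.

f(0.482000) = -0.461471, f(0.675000) = 0.332707 (opposite signs)
step 1: m = 0.578500, f(m) = -0.050272 < 0 → root in [0.578500, 0.675000]
step 2: m = 0.626750, f(m) = 0.144190 > 0 → root in [0.578500, 0.626750]
step 3: m = 0.602625, f(m) = 0.047761 > 0 → root in [0.578500, 0.602625]
step 4: m = 0.590562, f(m) = -0.001047 < 0 → root in [0.590562, 0.602625]
Midpoint of [0.590562, 0.602625] = 0.596594

0.5966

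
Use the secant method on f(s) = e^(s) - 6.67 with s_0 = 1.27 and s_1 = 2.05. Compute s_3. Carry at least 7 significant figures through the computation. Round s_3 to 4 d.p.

Secant update: s_(k+1) = s_k − f(s_k)·(s_k − s_(k-1))/(f(s_k) − f(s_(k-1))).
f(s_0) = -3.109147, f(s_1) = 1.097901
s_2 = 2.050000 - (1.097901)·(2.050000 - 1.270000)/(1.097901 - (-3.109147)) = 1.846446; f(s_2) = -0.332745
s_3 = 1.846446 - (-0.332745)·(1.846446 - 2.050000)/(-0.332745 - (1.097901)) = 1.893789; f(s_3) = -0.025502

1.8938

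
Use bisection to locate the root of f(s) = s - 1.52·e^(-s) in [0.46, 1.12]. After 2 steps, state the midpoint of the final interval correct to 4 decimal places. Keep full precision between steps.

0.7075

f(0.460000) = -0.499551, f(1.120000) = 0.624055 (opposite signs)
step 1: m = 0.790000, f(m) = 0.100156 > 0 → root in [0.460000, 0.790000]
step 2: m = 0.625000, f(m) = -0.188597 < 0 → root in [0.625000, 0.790000]
Midpoint of [0.625000, 0.790000] = 0.707500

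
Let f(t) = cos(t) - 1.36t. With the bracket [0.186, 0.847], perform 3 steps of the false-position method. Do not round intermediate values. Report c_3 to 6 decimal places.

False-position update: c = (a·f(b) − b·f(a))/(f(b) − f(a)); replace the endpoint whose sign matches f(c).
f(0.186000) = 0.729792, f(0.847000) = -0.489686
step 1: c = 0.581573, f(c) = 0.044660 > 0 → new bracket [0.581573, 0.847000]
step 2: c = 0.603757, f(c) = 0.002099 > 0 → new bracket [0.603757, 0.847000]
step 3: c = 0.604795, f(c) = 0.000097 > 0 → new bracket [0.604795, 0.847000]

0.604795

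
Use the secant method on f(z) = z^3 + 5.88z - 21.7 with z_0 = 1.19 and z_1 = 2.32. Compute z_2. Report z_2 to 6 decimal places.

f(z_0) = -13.017641, f(z_1) = 4.428768
z_2 = 2.320000 - (4.428768)·(2.320000 - 1.190000)/(4.428768 - (-13.017641)) = 2.033150; f(z_2) = -1.340654

2.033150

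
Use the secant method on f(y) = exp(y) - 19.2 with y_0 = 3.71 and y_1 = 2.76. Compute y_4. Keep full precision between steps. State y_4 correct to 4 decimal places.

Secant update: y_(k+1) = y_k − f(y_k)·(y_k − y_(k-1))/(f(y_k) − f(y_(k-1))).
f(y_0) = 21.653807, f(y_1) = -3.400157
y_2 = 2.760000 - (-3.400157)·(2.760000 - 3.710000)/(-3.400157 - (21.653807)) = 2.888928; f(y_2) = -1.225975
y_3 = 2.888928 - (-1.225975)·(2.888928 - 2.760000)/(-1.225975 - (-3.400157)) = 2.961627; f(y_3) = 0.129399
y_4 = 2.961627 - (0.129399)·(2.961627 - 2.888928)/(0.129399 - (-1.225975)) = 2.954686; f(y_4) = -0.004296

2.9547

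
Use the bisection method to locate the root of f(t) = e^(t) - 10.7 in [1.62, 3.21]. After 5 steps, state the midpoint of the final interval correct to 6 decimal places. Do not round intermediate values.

f(1.620000) = -5.646910, f(3.210000) = 14.079086 (opposite signs)
step 1: m = 2.415000, f(m) = 0.489770 > 0 → root in [1.620000, 2.415000]
step 2: m = 2.017500, f(m) = -3.180497 < 0 → root in [2.017500, 2.415000]
step 3: m = 2.216250, f(m) = -1.527132 < 0 → root in [2.216250, 2.415000]
step 4: m = 2.315625, f(m) = -0.568747 < 0 → root in [2.315625, 2.415000]
step 5: m = 2.365312, f(m) = -0.052634 < 0 → root in [2.365312, 2.415000]
Midpoint of [2.365312, 2.415000] = 2.390156

2.390156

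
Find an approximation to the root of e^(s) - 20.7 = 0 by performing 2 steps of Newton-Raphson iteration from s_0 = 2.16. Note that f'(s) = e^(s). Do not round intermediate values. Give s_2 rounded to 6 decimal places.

3.143479

Newton update: s ← s − f(s)/f'(s).
s_0 = 2.160000: f = -12.028862, f' = 8.671138 → s_1 = 2.160000 - (-12.028862)/(8.671138) = 3.547230
s_1 = 3.547230: f = 14.017018, f' = 34.717018 → s_2 = 3.547230 - (14.017018)/(34.717018) = 3.143479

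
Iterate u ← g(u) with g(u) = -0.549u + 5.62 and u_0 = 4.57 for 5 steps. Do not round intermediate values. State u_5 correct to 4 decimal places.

3.5812

u_1 = g(4.570000) = 3.111070
u_2 = g(3.111070) = 3.912023
u_3 = g(3.912023) = 3.472300
u_4 = g(3.472300) = 3.713708
u_5 = g(3.713708) = 3.581175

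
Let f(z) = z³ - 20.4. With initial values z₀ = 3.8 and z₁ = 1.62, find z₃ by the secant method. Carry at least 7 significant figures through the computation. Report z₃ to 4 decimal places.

2.9959

Secant update: z_(k+1) = z_k − f(z_k)·(z_k − z_(k-1))/(f(z_k) − f(z_(k-1))).
f(z_0) = 34.472000, f(z_1) = -16.148472
z_2 = 1.620000 - (-16.148472)·(1.620000 - 3.800000)/(-16.148472 - (34.472000)) = 2.315443; f(z_2) = -7.986265
z_3 = 2.315443 - (-7.986265)·(2.315443 - 1.620000)/(-7.986265 - (-16.148472)) = 2.995896; f(z_3) = 6.489341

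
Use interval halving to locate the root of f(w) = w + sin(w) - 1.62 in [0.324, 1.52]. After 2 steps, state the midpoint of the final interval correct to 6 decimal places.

0.772500

f(0.324000) = -0.977639, f(1.520000) = 0.898710 (opposite signs)
step 1: m = 0.922000, f(m) = 0.098812 > 0 → root in [0.324000, 0.922000]
step 2: m = 0.623000, f(m) = -0.413526 < 0 → root in [0.623000, 0.922000]
Midpoint of [0.623000, 0.922000] = 0.772500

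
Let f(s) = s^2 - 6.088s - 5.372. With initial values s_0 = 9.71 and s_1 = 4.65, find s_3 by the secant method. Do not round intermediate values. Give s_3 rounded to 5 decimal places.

Secant update: s_(k+1) = s_k − f(s_k)·(s_k − s_(k-1))/(f(s_k) − f(s_(k-1))).
f(s_0) = 29.797620, f(s_1) = -12.058700
s_2 = 4.650000 - (-12.058700)·(4.650000 - 9.710000)/(-12.058700 - (29.797620)) = 6.107773; f(s_2) = -5.251230
s_3 = 6.107773 - (-5.251230)·(6.107773 - 4.650000)/(-5.251230 - (-12.058700)) = 7.232288; f(s_3) = 2.903822

7.23229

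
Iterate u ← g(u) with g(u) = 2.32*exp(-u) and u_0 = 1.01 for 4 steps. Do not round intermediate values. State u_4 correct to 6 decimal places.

0.985277

u_1 = g(1.010000) = 0.844988
u_2 = g(0.844988) = 0.996585
u_3 = g(0.996585) = 0.856400
u_4 = g(0.856400) = 0.985277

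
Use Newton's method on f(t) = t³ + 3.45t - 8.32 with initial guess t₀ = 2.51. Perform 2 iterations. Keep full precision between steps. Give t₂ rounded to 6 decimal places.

1.514489

f'(t) = 3t² + 3.45
t_0 = 2.510000: f = 16.152751, f' = 22.350300 → t_1 = 2.510000 - (16.152751)/(22.350300) = 1.787292
t_1 = 1.787292: f = 3.555500, f' = 13.033233 → t_2 = 1.787292 - (3.555500)/(13.033233) = 1.514489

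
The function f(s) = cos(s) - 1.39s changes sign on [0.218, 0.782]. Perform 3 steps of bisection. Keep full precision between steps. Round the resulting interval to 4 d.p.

f(0.218000) = 0.673312, f(0.782000) = -0.377474 (opposite signs)
step 1: m = 0.500000, f(m) = 0.182583 > 0 → root in [0.500000, 0.782000]
step 2: m = 0.641000, f(m) = -0.089492 < 0 → root in [0.500000, 0.641000]
step 3: m = 0.570500, f(m) = 0.048636 > 0 → root in [0.570500, 0.641000]

[0.5705, 0.6410]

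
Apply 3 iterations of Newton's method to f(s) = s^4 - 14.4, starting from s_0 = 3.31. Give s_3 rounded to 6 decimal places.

1.973647

f'(s) = 4s^3
s_0 = 3.310000: f = 105.636127, f' = 145.058764 → s_1 = 3.310000 - (105.636127)/(145.058764) = 2.581770
s_1 = 2.581770: f = 30.029382, f' = 68.835536 → s_2 = 2.581770 - (30.029382)/(68.835536) = 2.145522
s_2 = 2.145522: f = 6.790040, f' = 39.505615 → s_3 = 2.145522 - (6.790040)/(39.505615) = 1.973647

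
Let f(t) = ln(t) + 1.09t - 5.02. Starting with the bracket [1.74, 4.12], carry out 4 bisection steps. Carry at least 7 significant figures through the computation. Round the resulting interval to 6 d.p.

f(1.740000) = -2.569515, f(4.120000) = 0.886653 (opposite signs)
step 1: m = 2.930000, f(m) = -0.751298 < 0 → root in [2.930000, 4.120000]
step 2: m = 3.525000, f(m) = 0.082130 > 0 → root in [2.930000, 3.525000]
step 3: m = 3.227500, f(m) = -0.330317 < 0 → root in [3.227500, 3.525000]
step 4: m = 3.376250, f(m) = -0.123122 < 0 → root in [3.376250, 3.525000]

[3.376250, 3.525000]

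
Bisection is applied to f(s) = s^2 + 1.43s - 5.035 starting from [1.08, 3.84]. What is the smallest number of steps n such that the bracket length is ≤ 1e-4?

15

Initial width b − a = 3.84 − 1.08 = 2.760000.
After n steps the width is (b−a)/2^n; need (b−a)/2^n ≤ 1e-4.
So n ≥ log₂(2.760000/1e-4) = log₂(27600.0000) ≈ 14.7524.
Hence n = 15.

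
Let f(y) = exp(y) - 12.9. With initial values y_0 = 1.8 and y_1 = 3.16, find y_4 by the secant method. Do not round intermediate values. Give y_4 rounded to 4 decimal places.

f(y_0) = -6.850353, f(y_1) = 10.670596
y_2 = 3.160000 - (10.670596)·(3.160000 - 1.800000)/(10.670596 - (-6.850353)) = 2.331734; f(y_2) = -2.604224
y_3 = 2.331734 - (-2.604224)·(2.331734 - 3.160000)/(-2.604224 - (10.670596)) = 2.494221; f(y_3) = -0.787704
y_4 = 2.494221 - (-0.787704)·(2.494221 - 2.331734)/(-0.787704 - (-2.604224)) = 2.564681; f(y_4) = 0.096514

2.5647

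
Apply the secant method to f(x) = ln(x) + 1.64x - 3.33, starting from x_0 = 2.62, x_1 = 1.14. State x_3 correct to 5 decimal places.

Secant update: x_(k+1) = x_k − f(x_k)·(x_k − x_(k-1))/(f(x_k) − f(x_(k-1))).
f(x_0) = 1.929974, f(x_1) = -1.329372
x_2 = 1.140000 - (-1.329372)·(1.140000 - 2.620000)/(-1.329372 - (1.929974)) = 1.743640; f(x_2) = 0.085543
x_3 = 1.743640 - (0.085543)·(1.743640 - 1.140000)/(0.085543 - (-1.329372)) = 1.707144; f(x_3) = 0.004539

1.70714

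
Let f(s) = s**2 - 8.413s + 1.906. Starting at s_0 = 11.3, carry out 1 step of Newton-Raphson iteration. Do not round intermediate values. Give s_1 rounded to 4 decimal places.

Newton update: s ← s − f(s)/f'(s).
f'(s) = 2s - 8.413
s_0 = 11.300000: f = 34.529100, f' = 14.187000 → s_1 = 11.300000 - (34.529100)/(14.187000) = 8.866145

8.8661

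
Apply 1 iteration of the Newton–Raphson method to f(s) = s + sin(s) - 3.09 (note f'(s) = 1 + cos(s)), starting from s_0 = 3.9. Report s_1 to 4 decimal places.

3.4540

Newton update: s ← s − f(s)/f'(s).
s_0 = 3.900000: f = 0.122234, f' = 0.274068 → s_1 = 3.900000 - (0.122234)/(0.274068) = 3.454001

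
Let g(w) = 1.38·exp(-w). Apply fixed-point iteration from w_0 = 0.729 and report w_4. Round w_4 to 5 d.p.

0.69982

w_1 = g(0.729000) = 0.665700
w_2 = g(0.665700) = 0.709201
w_3 = g(0.709201) = 0.679011
w_4 = g(0.679011) = 0.699823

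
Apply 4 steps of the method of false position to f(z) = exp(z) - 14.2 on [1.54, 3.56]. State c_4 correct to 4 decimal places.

f(1.540000) = -9.535410, f(3.560000) = 20.963197
step 1: c = 2.171554, f(c) = -5.428092 < 0 → new bracket [2.171554, 3.560000]
step 2: c = 2.457126, f(c) = -2.528777 < 0 → new bracket [2.457126, 3.560000]
step 3: c = 2.575844, f(c) = -1.057591 < 0 → new bracket [2.575844, 3.560000]
step 4: c = 2.623110, f(c) = -0.421488 < 0 → new bracket [2.623110, 3.560000]

2.6231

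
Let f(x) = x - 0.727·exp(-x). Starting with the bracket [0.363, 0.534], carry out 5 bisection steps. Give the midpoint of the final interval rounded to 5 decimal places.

f(0.363000) = -0.142691, f(0.534000) = 0.107792 (opposite signs)
step 1: m = 0.448500, f(m) = -0.015752 < 0 → root in [0.448500, 0.534000]
step 2: m = 0.491250, f(m) = 0.046427 > 0 → root in [0.448500, 0.491250]
step 3: m = 0.469875, f(m) = 0.015442 > 0 → root in [0.448500, 0.469875]
step 4: m = 0.459188, f(m) = -0.000129 < 0 → root in [0.459188, 0.469875]
step 5: m = 0.464531, f(m) = 0.007663 > 0 → root in [0.459188, 0.464531]
Midpoint of [0.459188, 0.464531] = 0.461859

0.46186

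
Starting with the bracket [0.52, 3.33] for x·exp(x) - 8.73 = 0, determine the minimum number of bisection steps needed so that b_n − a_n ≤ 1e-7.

Initial width b − a = 3.33 − 0.52 = 2.810000.
After n steps the width is (b−a)/2^n; need (b−a)/2^n ≤ 1e-7.
So n ≥ log₂(2.810000/1e-7) = log₂(28100000.0000) ≈ 24.7441.
Hence n = 25.

25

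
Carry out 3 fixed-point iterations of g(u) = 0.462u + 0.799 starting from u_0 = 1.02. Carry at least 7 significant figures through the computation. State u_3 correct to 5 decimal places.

1.43926

u_1 = g(1.020000) = 1.270240
u_2 = g(1.270240) = 1.385851
u_3 = g(1.385851) = 1.439263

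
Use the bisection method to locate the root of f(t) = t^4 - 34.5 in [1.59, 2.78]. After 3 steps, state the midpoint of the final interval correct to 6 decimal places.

2.408125

f(1.590000) = -28.108710, f(2.780000) = 25.228167 (opposite signs)
step 1: m = 2.185000, f(m) = -11.706776 < 0 → root in [2.185000, 2.780000]
step 2: m = 2.482500, f(m) = 3.480181 > 0 → root in [2.185000, 2.482500]
step 3: m = 2.333750, f(m) = -4.836846 < 0 → root in [2.333750, 2.482500]
Midpoint of [2.333750, 2.482500] = 2.408125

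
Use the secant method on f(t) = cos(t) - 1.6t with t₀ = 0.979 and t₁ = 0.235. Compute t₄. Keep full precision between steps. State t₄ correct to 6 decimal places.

0.537013

f(t_0) = -1.008547, f(t_1) = 0.596514
t_2 = 0.235000 - (0.596514)·(0.235000 - 0.979000)/(0.596514 - (-1.008547)) = 0.511504; f(t_2) = 0.053602
t_3 = 0.511504 - (0.053602)·(0.511504 - 0.235000)/(0.053602 - (0.596514)) = 0.538804; f(t_3) = -0.003763
t_4 = 0.538804 - (-0.003763)·(0.538804 - 0.511504)/(-0.003763 - (0.053602)) = 0.537013; f(t_4) = 0.000020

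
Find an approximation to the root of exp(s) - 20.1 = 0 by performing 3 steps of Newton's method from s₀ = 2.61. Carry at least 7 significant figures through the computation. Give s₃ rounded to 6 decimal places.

f'(s) = exp(s)
s_0 = 2.610000: f = -6.500949, f' = 13.599051 → s_1 = 2.610000 - (-6.500949)/(13.599051) = 3.088044
s_1 = 3.088044: f = 1.834140, f' = 21.934140 → s_2 = 3.088044 - (1.834140)/(21.934140) = 3.004424
s_2 = 3.004424: f = 0.074592, f' = 20.174592 → s_3 = 3.004424 - (0.074592)/(20.174592) = 3.000727

3.000727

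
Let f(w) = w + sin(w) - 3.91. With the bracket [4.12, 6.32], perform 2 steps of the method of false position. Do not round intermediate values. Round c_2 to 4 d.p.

4.7757

f(4.120000) = -0.619609, f(6.320000) = 2.446806
step 1: c = 4.564539, f(c) = -0.334551 < 0 → new bracket [4.564539, 6.320000]
step 2: c = 4.775692, f(c) = -0.132305 < 0 → new bracket [4.775692, 6.320000]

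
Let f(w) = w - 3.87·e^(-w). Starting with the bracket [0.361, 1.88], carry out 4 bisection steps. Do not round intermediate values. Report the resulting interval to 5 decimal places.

f(0.361000) = -2.336309, f(1.880000) = 1.289476 (opposite signs)
step 1: m = 1.120500, f(m) = -0.141572 < 0 → root in [1.120500, 1.880000]
step 2: m = 1.500250, f(m) = 0.636952 > 0 → root in [1.120500, 1.500250]
step 3: m = 1.310375, f(m) = 0.266563 > 0 → root in [1.120500, 1.310375]
step 4: m = 1.215437, f(m) = 0.067672 > 0 → root in [1.120500, 1.215437]

[1.12050, 1.21544]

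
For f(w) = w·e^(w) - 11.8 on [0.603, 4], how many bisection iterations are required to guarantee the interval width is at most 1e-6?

22

Initial width b − a = 4 − 0.603 = 3.397000.
After n steps the width is (b−a)/2^n; need (b−a)/2^n ≤ 1e-6.
So n ≥ log₂(3.397000/1e-6) = log₂(3397000.0000) ≈ 21.6958.
Hence n = 22.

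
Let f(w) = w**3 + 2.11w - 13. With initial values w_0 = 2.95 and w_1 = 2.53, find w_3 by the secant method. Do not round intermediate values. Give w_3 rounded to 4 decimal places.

2.0763

f(w_0) = 18.896875, f(w_1) = 8.532577
w_2 = 2.530000 - (8.532577)·(2.530000 - 2.950000)/(8.532577 - (18.896875)) = 2.184228; f(w_2) = 2.029352
w_3 = 2.184228 - (2.029352)·(2.184228 - 2.530000)/(2.029352 - (8.532577)) = 2.076329; f(w_3) = 0.332403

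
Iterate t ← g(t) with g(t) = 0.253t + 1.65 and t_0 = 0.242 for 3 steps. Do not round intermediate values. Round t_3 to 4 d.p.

2.1770

t_1 = g(0.242000) = 1.711226
t_2 = g(1.711226) = 2.082940
t_3 = g(2.082940) = 2.176984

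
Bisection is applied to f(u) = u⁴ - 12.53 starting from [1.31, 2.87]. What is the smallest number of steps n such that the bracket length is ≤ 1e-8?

28

Initial width b − a = 2.87 − 1.31 = 1.560000.
After n steps the width is (b−a)/2^n; need (b−a)/2^n ≤ 1e-8.
So n ≥ log₂(1.560000/1e-8) = log₂(156000000.0000) ≈ 27.2170.
Hence n = 28.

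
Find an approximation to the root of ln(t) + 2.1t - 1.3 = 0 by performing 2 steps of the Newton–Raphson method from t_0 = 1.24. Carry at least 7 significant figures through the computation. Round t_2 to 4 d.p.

0.7533

f'(t) = 1/t + 2.1
t_0 = 1.240000: f = 1.519111, f' = 2.906452 → t_1 = 1.240000 - (1.519111)/(2.906452) = 0.717331
t_1 = 0.717331: f = -0.125822, f' = 3.494056 → t_2 = 0.717331 - (-0.125822)/(3.494056) = 0.753342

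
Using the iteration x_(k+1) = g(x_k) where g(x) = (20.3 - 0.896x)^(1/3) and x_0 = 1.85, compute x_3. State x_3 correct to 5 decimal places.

x_1 = g(1.850000) = 2.651555
x_2 = g(2.651555) = 2.617058
x_3 = g(2.617058) = 2.618561

2.61856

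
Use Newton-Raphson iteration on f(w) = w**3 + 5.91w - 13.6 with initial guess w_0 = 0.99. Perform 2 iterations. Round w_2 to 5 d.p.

f'(w) = 3w**2 + 5.91
w_0 = 0.990000: f = -6.778801, f' = 8.850300 → w_1 = 0.990000 - (-6.778801)/(8.850300) = 1.755940
w_1 = 1.755940: f = 2.191743, f' = 15.159978 → w_2 = 1.755940 - (2.191743)/(15.159978) = 1.611366

1.61137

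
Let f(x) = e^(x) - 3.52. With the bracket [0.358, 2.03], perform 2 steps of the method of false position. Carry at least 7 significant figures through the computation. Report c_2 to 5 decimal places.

1.14086

f(0.358000) = -2.089534, f(2.030000) = 4.094086
step 1: c = 0.922993, f(c) = -1.003188 < 0 → new bracket [0.922993, 2.030000]
step 2: c = 1.140862, f(c) = -0.390537 < 0 → new bracket [1.140862, 2.030000]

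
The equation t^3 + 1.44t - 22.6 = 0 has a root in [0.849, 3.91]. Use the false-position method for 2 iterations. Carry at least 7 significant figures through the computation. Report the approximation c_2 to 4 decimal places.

f(0.849000) = -20.765480, f(3.910000) = 42.806871
step 1: c = 1.848855, f(c) = -13.617773 < 0 → new bracket [1.848855, 3.910000]
step 2: c = 2.346301, f(c) = -6.304641 < 0 → new bracket [2.346301, 3.910000]

2.3463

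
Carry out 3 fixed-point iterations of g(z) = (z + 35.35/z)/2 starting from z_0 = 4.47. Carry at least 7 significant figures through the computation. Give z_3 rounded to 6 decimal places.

5.945589

z_1 = g(4.470000) = 6.189139
z_2 = g(6.189139) = 5.950379
z_3 = g(5.950379) = 5.945589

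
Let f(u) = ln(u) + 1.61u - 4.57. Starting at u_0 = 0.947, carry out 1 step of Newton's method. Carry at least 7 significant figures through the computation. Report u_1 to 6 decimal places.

2.109725

f'(u) = 1/u + 1.61
u_0 = 0.947000: f = -3.099786, f' = 2.665966 → u_1 = 0.947000 - (-3.099786)/(2.665966) = 2.109725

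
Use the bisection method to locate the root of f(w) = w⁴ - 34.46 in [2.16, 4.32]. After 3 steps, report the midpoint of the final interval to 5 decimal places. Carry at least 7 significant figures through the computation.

f(2.160000) = -12.692177, f(4.320000) = 313.825174 (opposite signs)
step 1: m = 3.240000, f(m) = 75.739606 > 0 → root in [2.160000, 3.240000]
step 2: m = 2.700000, f(m) = 18.684100 > 0 → root in [2.160000, 2.700000]
step 3: m = 2.430000, f(m) = 0.407844 > 0 → root in [2.160000, 2.430000]
Midpoint of [2.160000, 2.430000] = 2.295000

2.29500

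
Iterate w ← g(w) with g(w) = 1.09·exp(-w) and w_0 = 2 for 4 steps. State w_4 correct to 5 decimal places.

0.71220

w_1 = g(2.000000) = 0.147515
w_2 = g(0.147515) = 0.940506
w_3 = g(0.940506) = 0.425569
w_4 = g(0.425569) = 0.712204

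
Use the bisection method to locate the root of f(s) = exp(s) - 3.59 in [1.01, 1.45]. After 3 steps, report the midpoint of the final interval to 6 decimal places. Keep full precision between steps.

f(1.010000) = -0.844399, f(1.450000) = 0.673115 (opposite signs)
step 1: m = 1.230000, f(m) = -0.168770 < 0 → root in [1.230000, 1.450000]
step 2: m = 1.340000, f(m) = 0.229044 > 0 → root in [1.230000, 1.340000]
step 3: m = 1.285000, f(m) = 0.024668 > 0 → root in [1.230000, 1.285000]
Midpoint of [1.230000, 1.285000] = 1.257500

1.257500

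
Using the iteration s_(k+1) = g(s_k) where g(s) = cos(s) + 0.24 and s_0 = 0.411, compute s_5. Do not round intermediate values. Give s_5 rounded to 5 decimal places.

s_1 = g(0.411000) = 1.156722
s_2 = g(1.156722) = 0.642343
s_3 = g(0.642343) = 1.040694
s_4 = g(1.040694) = 0.745621
s_5 = g(0.745621) = 0.974667

0.97467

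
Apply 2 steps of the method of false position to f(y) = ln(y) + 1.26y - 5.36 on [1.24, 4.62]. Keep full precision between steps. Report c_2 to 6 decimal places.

f(1.240000) = -3.582489, f(4.620000) = 1.991595
step 1: c = 3.412341, f(c) = 0.166949 > 0 → new bracket [1.240000, 3.412341]
step 2: c = 3.315615, f(c) = 0.016318 > 0 → new bracket [1.240000, 3.315615]

3.315615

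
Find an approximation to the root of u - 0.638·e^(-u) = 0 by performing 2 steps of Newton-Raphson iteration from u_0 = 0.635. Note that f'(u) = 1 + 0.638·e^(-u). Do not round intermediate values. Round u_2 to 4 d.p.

0.4194

Newton update: u ← u − f(u)/f'(u).
u_0 = 0.635000: f = 0.296901, f' = 1.338099 → u_1 = 0.635000 - (0.296901)/(1.338099) = 0.413117
u_1 = 0.413117: f = -0.008974, f' = 1.422091 → u_2 = 0.413117 - (-0.008974)/(1.422091) = 0.419428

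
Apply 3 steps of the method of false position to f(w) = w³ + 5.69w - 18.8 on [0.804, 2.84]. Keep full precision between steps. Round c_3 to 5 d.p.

f(0.804000) = -13.705522, f(2.840000) = 20.265904
step 1: c = 1.625409, f(c) = -5.257163 < 0 → new bracket [1.625409, 2.840000]
step 2: c = 1.875587, f(c) = -1.529922 < 0 → new bracket [1.875587, 2.840000]
step 3: c = 1.943282, f(c) = -0.404218 < 0 → new bracket [1.943282, 2.840000]

1.94328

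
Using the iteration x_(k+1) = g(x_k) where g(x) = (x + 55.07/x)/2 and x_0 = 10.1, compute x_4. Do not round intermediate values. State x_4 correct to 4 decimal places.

7.4209

x_1 = g(10.100000) = 7.776238
x_2 = g(7.776238) = 7.429034
x_3 = g(7.429034) = 7.420921
x_4 = g(7.420921) = 7.420916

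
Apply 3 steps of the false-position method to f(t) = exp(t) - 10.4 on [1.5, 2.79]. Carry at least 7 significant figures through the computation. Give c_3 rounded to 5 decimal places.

2.33315

f(1.500000) = -5.918311, f(2.790000) = 5.881020
step 1: c = 2.147038, f(c) = -1.840528 < 0 → new bracket [2.147038, 2.790000]
step 2: c = 2.300296, f(c) = -0.422860 < 0 → new bracket [2.300296, 2.790000]
step 3: c = 2.333145, f(c) = -0.089679 < 0 → new bracket [2.333145, 2.790000]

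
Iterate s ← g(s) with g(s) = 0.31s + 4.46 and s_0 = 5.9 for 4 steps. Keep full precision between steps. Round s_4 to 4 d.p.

6.4586

s_1 = g(5.900000) = 6.289000
s_2 = g(6.289000) = 6.409590
s_3 = g(6.409590) = 6.446973
s_4 = g(6.446973) = 6.458562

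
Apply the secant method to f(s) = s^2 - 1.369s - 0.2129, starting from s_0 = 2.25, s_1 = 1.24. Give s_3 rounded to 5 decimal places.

1.52976

f(s_0) = 1.769350, f(s_1) = -0.372860
s_2 = 1.240000 - (-0.372860)·(1.240000 - 2.250000)/(-0.372860 - (1.769350)) = 1.415794; f(s_2) = -0.146649
s_3 = 1.415794 - (-0.146649)·(1.415794 - 1.240000)/(-0.146649 - (-0.372860)) = 1.529759; f(s_3) = 0.033022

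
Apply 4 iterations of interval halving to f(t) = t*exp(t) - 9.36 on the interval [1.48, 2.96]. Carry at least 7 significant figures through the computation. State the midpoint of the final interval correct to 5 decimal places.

1.71125

f(1.480000) = -2.858440, f(2.960000) = 47.761996 (opposite signs)
step 1: m = 2.220000, f(m) = 11.080275 > 0 → root in [1.480000, 2.220000]
step 2: m = 1.850000, f(m) = 2.405666 > 0 → root in [1.480000, 1.850000]
step 3: m = 1.665000, f(m) = -0.559354 < 0 → root in [1.665000, 1.850000]
step 4: m = 1.757500, f(m) = 0.829852 > 0 → root in [1.665000, 1.757500]
Midpoint of [1.665000, 1.757500] = 1.711250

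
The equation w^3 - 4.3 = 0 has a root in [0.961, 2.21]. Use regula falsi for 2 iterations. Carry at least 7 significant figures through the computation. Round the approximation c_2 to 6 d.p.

1.553679

f(0.961000) = -3.412496, f(2.210000) = 6.493861
step 1: c = 1.391250, f(c) = -1.607130 < 0 → new bracket [1.391250, 2.210000]
step 2: c = 1.553679, f(c) = -0.549545 < 0 → new bracket [1.553679, 2.210000]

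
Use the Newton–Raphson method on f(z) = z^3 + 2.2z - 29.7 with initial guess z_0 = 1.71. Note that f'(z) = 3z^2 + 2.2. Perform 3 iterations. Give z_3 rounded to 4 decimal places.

Newton update: z ← z − f(z)/f'(z).
z_0 = 1.710000: f = -20.937789, f' = 10.972300 → z_1 = 1.710000 - (-20.937789)/(10.972300) = 3.618241
z_1 = 3.618241: f = 25.628926, f' = 41.474996 → z_2 = 3.618241 - (25.628926)/(41.474996) = 3.000304
z_2 = 3.000304: f = 3.908874, f' = 29.205470 → z_3 = 3.000304 - (3.908874)/(29.205470) = 2.866463

2.8665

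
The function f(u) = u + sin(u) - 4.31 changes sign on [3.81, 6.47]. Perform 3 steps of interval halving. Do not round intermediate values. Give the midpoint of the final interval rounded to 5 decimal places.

f(3.810000) = -1.119737, f(6.470000) = 2.345730 (opposite signs)
step 1: m = 5.140000, f(m) = -0.079959 < 0 → root in [5.140000, 6.470000]
step 2: m = 5.805000, f(m) = 1.034831 > 0 → root in [5.140000, 5.805000]
step 3: m = 5.472500, f(m) = 0.437740 > 0 → root in [5.140000, 5.472500]
Midpoint of [5.140000, 5.472500] = 5.306250

5.30625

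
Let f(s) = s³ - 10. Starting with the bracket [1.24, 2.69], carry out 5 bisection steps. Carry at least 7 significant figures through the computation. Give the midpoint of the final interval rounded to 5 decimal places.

2.16891

f(1.240000) = -8.093376, f(2.690000) = 9.465109 (opposite signs)
step 1: m = 1.965000, f(m) = -2.412693 < 0 → root in [1.965000, 2.690000]
step 2: m = 2.327500, f(m) = 2.608664 > 0 → root in [1.965000, 2.327500]
step 3: m = 2.146250, f(m) = -0.113537 < 0 → root in [2.146250, 2.327500]
step 4: m = 2.236875, f(m) = 1.192450 > 0 → root in [2.146250, 2.236875]
step 5: m = 2.191562, f(m) = 0.525957 > 0 → root in [2.146250, 2.191562]
Midpoint of [2.146250, 2.191562] = 2.168906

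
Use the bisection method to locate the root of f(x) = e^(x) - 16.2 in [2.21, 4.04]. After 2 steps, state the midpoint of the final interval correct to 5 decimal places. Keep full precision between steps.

f(2.210000) = -7.084284, f(4.040000) = 40.626343 (opposite signs)
step 1: m = 3.125000, f(m) = 6.559895 > 0 → root in [2.210000, 3.125000]
step 2: m = 2.667500, f(m) = -1.796086 < 0 → root in [2.667500, 3.125000]
Midpoint of [2.667500, 3.125000] = 2.896250

2.89625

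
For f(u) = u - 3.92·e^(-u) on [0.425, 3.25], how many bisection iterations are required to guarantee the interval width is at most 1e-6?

Initial width b − a = 3.25 − 0.425 = 2.825000.
After n steps the width is (b−a)/2^n; need (b−a)/2^n ≤ 1e-6.
So n ≥ log₂(2.825000/1e-6) = log₂(2825000.0000) ≈ 21.4298.
Hence n = 22.

22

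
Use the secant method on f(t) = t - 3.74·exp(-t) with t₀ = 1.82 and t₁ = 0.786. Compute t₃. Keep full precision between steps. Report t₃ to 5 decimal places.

Secant update: t_(k+1) = t_k − f(t_k)·(t_k − t_(k-1))/(f(t_k) − f(t_(k-1))).
f(t_0) = 1.214024, f(t_1) = -0.918183
t_2 = 0.786000 - (-0.918183)·(0.786000 - 1.820000)/(-0.918183 - (1.214024)) = 1.231267; f(t_2) = 0.139477
t_3 = 1.231267 - (0.139477)·(1.231267 - 0.786000)/(0.139477 - (-0.918183)) = 1.172548; f(t_3) = 0.014730

1.17255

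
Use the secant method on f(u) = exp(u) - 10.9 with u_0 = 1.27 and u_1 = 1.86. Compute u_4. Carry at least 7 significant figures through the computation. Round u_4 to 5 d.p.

2.36922

f(u_0) = -7.339147, f(u_1) = -4.476263
u_2 = 1.860000 - (-4.476263)·(1.860000 - 1.270000)/(-4.476263 - (-7.339147)) = 2.782495; f(u_2) = 5.259282
u_3 = 2.782495 - (5.259282)·(2.782495 - 1.860000)/(5.259282 - (-4.476263)) = 2.284150; f(u_3) = -1.082665
u_4 = 2.284150 - (-1.082665)·(2.284150 - 2.782495)/(-1.082665 - (5.259282)) = 2.369225; f(u_4) = -0.210899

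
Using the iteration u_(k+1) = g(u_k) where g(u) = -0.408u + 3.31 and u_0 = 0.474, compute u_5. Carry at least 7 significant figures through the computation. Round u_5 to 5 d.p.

2.37207

u_1 = g(0.474000) = 3.116608
u_2 = g(3.116608) = 2.038424
u_3 = g(2.038424) = 2.478323
u_4 = g(2.478323) = 2.298844
u_5 = g(2.298844) = 2.372072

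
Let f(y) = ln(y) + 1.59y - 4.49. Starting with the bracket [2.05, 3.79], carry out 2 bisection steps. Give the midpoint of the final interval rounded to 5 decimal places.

f(2.050000) = -0.512660, f(3.790000) = 2.868466 (opposite signs)
step 1: m = 2.920000, f(m) = 1.224384 > 0 → root in [2.050000, 2.920000]
step 2: m = 2.485000, f(m) = 0.371423 > 0 → root in [2.050000, 2.485000]
Midpoint of [2.050000, 2.485000] = 2.267500

2.26750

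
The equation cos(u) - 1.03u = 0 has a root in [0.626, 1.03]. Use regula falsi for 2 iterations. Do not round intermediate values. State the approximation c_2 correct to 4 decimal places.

0.7257

f(0.626000) = 0.165598, f(1.030000) = -0.546081
step 1: c = 0.720005, f(c) = 0.010197 > 0 → new bracket [0.720005, 1.030000]
step 2: c = 0.725688, f(c) = 0.000585 > 0 → new bracket [0.725688, 1.030000]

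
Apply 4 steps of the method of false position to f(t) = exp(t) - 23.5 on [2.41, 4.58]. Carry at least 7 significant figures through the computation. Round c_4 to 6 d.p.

3.079561

False-position update: c = (a·f(b) − b·f(a))/(f(b) − f(a)); replace the endpoint whose sign matches f(c).
f(2.410000) = -12.366039, f(4.580000) = 74.014394
step 1: c = 2.720653, f(c) = -8.309768 < 0 → new bracket [2.720653, 4.580000]
step 2: c = 2.908334, f(c) = -5.173752 < 0 → new bracket [2.908334, 4.580000]
step 3: c = 3.017553, f(c) = -3.058799 < 0 → new bracket [3.017553, 4.580000]
step 4: c = 3.079561, f(c) = -1.751141 < 0 → new bracket [3.079561, 4.580000]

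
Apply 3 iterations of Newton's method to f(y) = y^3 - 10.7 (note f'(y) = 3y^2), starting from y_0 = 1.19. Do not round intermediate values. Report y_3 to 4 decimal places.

2.2446

y_0 = 1.190000: f = -9.014841, f' = 4.248300 → y_1 = 1.190000 - (-9.014841)/(4.248300) = 3.311988
y_1 = 3.311988: f = 25.630068, f' = 32.907791 → y_2 = 3.311988 - (25.630068)/(32.907791) = 2.533143
y_2 = 2.533143: f = 5.554704, f' = 19.250438 → y_3 = 2.533143 - (5.554704)/(19.250438) = 2.244593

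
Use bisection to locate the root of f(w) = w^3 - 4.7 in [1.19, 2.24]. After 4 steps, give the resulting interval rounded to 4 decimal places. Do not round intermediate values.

[1.6494, 1.7150]

f(1.190000) = -3.014841, f(2.240000) = 6.539424 (opposite signs)
step 1: m = 1.715000, f(m) = 0.344201 > 0 → root in [1.190000, 1.715000]
step 2: m = 1.452500, f(m) = -1.635579 < 0 → root in [1.452500, 1.715000]
step 3: m = 1.583750, f(m) = -0.727537 < 0 → root in [1.583750, 1.715000]
step 4: m = 1.649375, f(m) = -0.212978 < 0 → root in [1.649375, 1.715000]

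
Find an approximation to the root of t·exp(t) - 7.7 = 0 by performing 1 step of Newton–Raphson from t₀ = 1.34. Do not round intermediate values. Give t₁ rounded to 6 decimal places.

1.628979

f'(t) = (t + 1)·exp(t)
t_0 = 1.340000: f = -2.582482, f' = 8.936562 → t_1 = 1.340000 - (-2.582482)/(8.936562) = 1.628979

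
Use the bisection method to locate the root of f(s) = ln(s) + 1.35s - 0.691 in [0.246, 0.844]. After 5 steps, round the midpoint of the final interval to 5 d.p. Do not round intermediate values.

f(0.246000) = -1.761324, f(0.844000) = 0.278797 (opposite signs)
step 1: m = 0.545000, f(m) = -0.562219 < 0 → root in [0.545000, 0.844000]
step 2: m = 0.694500, f(m) = -0.117988 < 0 → root in [0.694500, 0.844000]
step 3: m = 0.769250, f(m) = 0.085148 > 0 → root in [0.694500, 0.769250]
step 4: m = 0.731875, f(m) = -0.015114 < 0 → root in [0.731875, 0.769250]
step 5: m = 0.750563, f(m) = 0.035327 > 0 → root in [0.731875, 0.750563]
Midpoint of [0.731875, 0.750563] = 0.741219

0.74122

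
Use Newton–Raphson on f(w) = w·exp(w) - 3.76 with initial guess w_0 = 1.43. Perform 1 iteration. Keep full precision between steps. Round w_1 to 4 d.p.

Newton update: w ← w − f(w)/f'(w).
f'(w) = (w + 1)·exp(w)
w_0 = 1.430000: f = 2.215540, f' = 10.154239 → w_1 = 1.430000 - (2.215540)/(10.154239) = 1.211811

1.2118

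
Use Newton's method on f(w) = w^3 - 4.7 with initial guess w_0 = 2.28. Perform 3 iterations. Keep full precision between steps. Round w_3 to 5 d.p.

1.67515

Newton update: w ← w − f(w)/f'(w).
f'(w) = 3w^2
w_0 = 2.280000: f = 7.152352, f' = 15.595200 → w_1 = 2.280000 - (7.152352)/(15.595200) = 1.821375
w_1 = 1.821375: f = 1.342240, f' = 9.952218 → w_2 = 1.821375 - (1.342240)/(9.952218) = 1.686506
w_2 = 1.686506: f = 0.096936, f' = 8.532911 → w_3 = 1.686506 - (0.096936)/(8.532911) = 1.675146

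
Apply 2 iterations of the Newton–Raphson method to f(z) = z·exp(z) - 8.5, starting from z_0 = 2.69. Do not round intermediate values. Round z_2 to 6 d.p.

1.766299

Newton update: z ← z − f(z)/f'(z).
f'(z) = (z + 1)·exp(z)
z_0 = 2.690000: f = 31.128208, f' = 54.359884 → z_1 = 2.690000 - (31.128208)/(54.359884) = 2.117368
z_1 = 2.117368: f = 9.093717, f' = 25.902956 → z_2 = 2.117368 - (9.093717)/(25.902956) = 1.766299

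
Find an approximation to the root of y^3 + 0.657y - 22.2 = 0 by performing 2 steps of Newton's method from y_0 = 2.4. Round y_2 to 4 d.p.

2.7334

Newton update: y ← y − f(y)/f'(y).
f'(y) = 3y^2 + 0.657
y_0 = 2.400000: f = -6.799200, f' = 17.937000 → y_1 = 2.400000 - (-6.799200)/(17.937000) = 2.779060
y_1 = 2.779060: f = 1.089009, f' = 23.826524 → y_2 = 2.779060 - (1.089009)/(23.826524) = 2.733354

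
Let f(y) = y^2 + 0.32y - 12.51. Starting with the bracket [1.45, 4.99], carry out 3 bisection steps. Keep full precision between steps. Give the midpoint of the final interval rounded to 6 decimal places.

3.441250

f(1.450000) = -9.943500, f(4.990000) = 13.986900 (opposite signs)
step 1: m = 3.220000, f(m) = -1.111200 < 0 → root in [3.220000, 4.990000]
step 2: m = 4.105000, f(m) = 5.654625 > 0 → root in [3.220000, 4.105000]
step 3: m = 3.662500, f(m) = 2.075906 > 0 → root in [3.220000, 3.662500]
Midpoint of [3.220000, 3.662500] = 3.441250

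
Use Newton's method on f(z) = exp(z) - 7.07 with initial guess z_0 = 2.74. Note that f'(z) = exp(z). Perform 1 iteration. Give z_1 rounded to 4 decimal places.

Newton update: z ← z − f(z)/f'(z).
z_0 = 2.740000: f = 8.416985, f' = 15.486985 → z_1 = 2.740000 - (8.416985)/(15.486985) = 2.196512

2.1965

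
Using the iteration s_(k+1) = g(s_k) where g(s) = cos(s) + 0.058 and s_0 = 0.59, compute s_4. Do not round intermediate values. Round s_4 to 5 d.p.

s_1 = g(0.590000) = 0.888941
s_2 = g(0.888941) = 0.688235
s_3 = g(0.688235) = 0.830368
s_4 = g(0.830368) = 0.732604

0.73260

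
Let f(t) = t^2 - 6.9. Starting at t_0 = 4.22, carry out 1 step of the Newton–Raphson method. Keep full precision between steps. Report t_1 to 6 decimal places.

f'(t) = 2t
t_0 = 4.220000: f = 10.908400, f' = 8.440000 → t_1 = 4.220000 - (10.908400)/(8.440000) = 2.927536

2.927536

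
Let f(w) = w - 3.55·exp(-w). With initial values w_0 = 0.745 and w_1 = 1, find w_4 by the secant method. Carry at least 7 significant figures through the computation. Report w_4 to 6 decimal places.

f(w_0) = -0.940307, f(w_1) = -0.305972
w_2 = 1.000000 - (-0.305972)·(1.000000 - 0.745000)/(-0.305972 - (-0.940307)) = 1.123000; f(w_2) = -0.031825
w_3 = 1.123000 - (-0.031825)·(1.123000 - 1.000000)/(-0.031825 - (-0.305972)) = 1.137278; f(w_3) = -0.001174
w_4 = 1.137278 - (-0.001174)·(1.137278 - 1.123000)/(-0.001174 - (-0.031825)) = 1.137825; f(w_4) = -0.000005

1.137825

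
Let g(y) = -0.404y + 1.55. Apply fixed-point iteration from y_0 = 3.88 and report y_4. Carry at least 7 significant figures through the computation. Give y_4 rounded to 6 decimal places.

1.177940

y_1 = g(3.880000) = -0.017520
y_2 = g(-0.017520) = 1.557078
y_3 = g(1.557078) = 0.920940
y_4 = g(0.920940) = 1.177940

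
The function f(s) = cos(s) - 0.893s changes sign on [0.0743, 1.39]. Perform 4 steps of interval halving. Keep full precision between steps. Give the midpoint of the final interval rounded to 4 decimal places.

f(0.074300) = 0.930891, f(1.390000) = -1.061457 (opposite signs)
step 1: m = 0.732150, f(m) = 0.089929 > 0 → root in [0.732150, 1.390000]
step 2: m = 1.061075, f(m) = -0.459606 < 0 → root in [0.732150, 1.061075]
step 3: m = 0.896613, f(m) = -0.176415 < 0 → root in [0.732150, 0.896613]
step 4: m = 0.814381, f(m) = -0.040924 < 0 → root in [0.732150, 0.814381]
Midpoint of [0.732150, 0.814381] = 0.773266

0.7733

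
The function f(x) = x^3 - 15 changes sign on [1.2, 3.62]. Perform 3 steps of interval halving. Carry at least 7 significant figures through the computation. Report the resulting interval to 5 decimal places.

f(1.200000) = -13.272000, f(3.620000) = 32.437928 (opposite signs)
step 1: m = 2.410000, f(m) = -1.002479 < 0 → root in [2.410000, 3.620000]
step 2: m = 3.015000, f(m) = 12.407028 > 0 → root in [2.410000, 3.015000]
step 3: m = 2.712500, f(m) = 4.957643 > 0 → root in [2.410000, 2.712500]

[2.41000, 2.71250]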